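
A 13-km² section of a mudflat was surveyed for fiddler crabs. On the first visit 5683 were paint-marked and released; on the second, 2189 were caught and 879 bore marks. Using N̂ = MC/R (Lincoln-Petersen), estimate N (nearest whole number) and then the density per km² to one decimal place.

density ≈ 1088.7 fiddler crabs per km²

N̂ = 5683·2189/879 = 12440087/879 ≈ 14152.5 → 14153
Density = N̂ / area = 14153 / 13 ≈ 1088.69 → 1088.7 per km²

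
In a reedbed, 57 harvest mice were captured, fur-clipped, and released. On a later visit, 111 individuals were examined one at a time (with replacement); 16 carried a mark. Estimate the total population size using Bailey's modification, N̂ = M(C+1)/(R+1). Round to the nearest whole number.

N̂ = 57·(111+1)/(16+1) = 57·112/17 = 6384/17 ≈ 375.5 → 376

N ≈ 376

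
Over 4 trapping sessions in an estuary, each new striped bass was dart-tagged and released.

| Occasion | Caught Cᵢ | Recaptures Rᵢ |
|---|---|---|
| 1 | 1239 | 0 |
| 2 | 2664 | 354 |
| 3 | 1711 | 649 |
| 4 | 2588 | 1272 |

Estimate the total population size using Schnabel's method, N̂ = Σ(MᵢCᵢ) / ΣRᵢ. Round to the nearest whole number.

Marked at large before each occasion: Mᵢ = Σⱼ<ᵢ (Cⱼ − Rⱼ) → M1=0, M2=1239, M3=3549, M4=4611
Σ MᵢCᵢ = 0·1239 + 1239·2664 + 3549·1711 + 4611·2588 = 0 + 3300696 + 6072339 + 11933268 = 21306303
Σ Rᵢ = 0 + 354 + 649 + 1272 = 2275
N̂ = 21306303 / 2275 ≈ 9365.4 → 9365

N ≈ 9365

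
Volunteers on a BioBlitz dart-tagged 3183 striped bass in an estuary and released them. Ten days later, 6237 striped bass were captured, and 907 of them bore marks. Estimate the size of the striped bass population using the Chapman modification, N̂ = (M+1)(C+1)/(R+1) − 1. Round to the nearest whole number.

N̂ = (3183+1)(6237+1)/(907+1) − 1 = 3184·6238/908 − 1
= 19861792/908 − 1 ≈ 21874.2 − 1 ≈ 21873.2 → 21873

N ≈ 21,873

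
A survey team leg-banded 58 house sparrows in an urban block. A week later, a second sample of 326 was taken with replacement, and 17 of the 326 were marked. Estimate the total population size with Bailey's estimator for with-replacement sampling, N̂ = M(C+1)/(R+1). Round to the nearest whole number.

N ≈ 1054

N̂ = 58·(326+1)/(17+1) = 58·327/18 = 18966/18 ≈ 1053.7 → 1054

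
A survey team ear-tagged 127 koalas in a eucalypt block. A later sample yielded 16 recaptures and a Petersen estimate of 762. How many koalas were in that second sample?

From N = M·C/R: C = N·R / M = 762·16 / 127 = 12192 / 127 = 96.

C = 96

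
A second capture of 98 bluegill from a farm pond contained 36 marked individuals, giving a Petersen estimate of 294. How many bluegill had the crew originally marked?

From N = M·C/R: M = N·R / C = 294·36 / 98 = 10584 / 98 = 108.

M = 108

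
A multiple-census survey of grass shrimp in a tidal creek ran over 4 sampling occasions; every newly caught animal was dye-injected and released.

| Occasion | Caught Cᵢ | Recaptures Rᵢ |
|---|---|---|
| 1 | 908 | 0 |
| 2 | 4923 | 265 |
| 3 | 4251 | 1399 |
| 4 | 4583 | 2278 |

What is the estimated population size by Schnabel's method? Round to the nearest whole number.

N ≈ 16,923

Marked at large before each occasion: Mᵢ = Σⱼ<ᵢ (Cⱼ − Rⱼ) → M1=0, M2=908, M3=5566, M4=8418
Σ MᵢCᵢ = 0·908 + 908·4923 + 5566·4251 + 8418·4583 = 0 + 4470084 + 23661066 + 38579694 = 66710844
Σ Rᵢ = 0 + 265 + 1399 + 2278 = 3942
N̂ = 66710844 / 3942 ≈ 16923.1 → 16923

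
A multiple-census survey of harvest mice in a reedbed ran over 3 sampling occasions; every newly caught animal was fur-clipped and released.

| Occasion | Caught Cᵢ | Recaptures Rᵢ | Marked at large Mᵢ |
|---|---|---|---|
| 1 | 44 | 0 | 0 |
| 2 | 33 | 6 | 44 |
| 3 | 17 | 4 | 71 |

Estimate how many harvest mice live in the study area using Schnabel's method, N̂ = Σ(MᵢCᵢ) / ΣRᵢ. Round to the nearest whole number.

N ≈ 266

Σ MᵢCᵢ = 0·44 + 44·33 + 71·17 = 0 + 1452 + 1207 = 2659
Σ Rᵢ = 0 + 6 + 4 = 10
N̂ = 2659 / 10 ≈ 265.9 → 266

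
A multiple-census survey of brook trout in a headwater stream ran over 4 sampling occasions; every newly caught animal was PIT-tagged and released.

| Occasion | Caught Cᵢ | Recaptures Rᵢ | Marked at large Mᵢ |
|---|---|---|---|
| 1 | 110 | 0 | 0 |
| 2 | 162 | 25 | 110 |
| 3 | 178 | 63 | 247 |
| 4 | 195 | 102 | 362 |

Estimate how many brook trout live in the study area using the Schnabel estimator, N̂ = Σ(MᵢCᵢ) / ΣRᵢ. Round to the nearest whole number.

Σ MᵢCᵢ = 0·110 + 110·162 + 247·178 + 362·195 = 0 + 17820 + 43966 + 70590 = 132376
Σ Rᵢ = 0 + 25 + 63 + 102 = 190
N̂ = 132376 / 190 ≈ 696.7 → 697

N ≈ 697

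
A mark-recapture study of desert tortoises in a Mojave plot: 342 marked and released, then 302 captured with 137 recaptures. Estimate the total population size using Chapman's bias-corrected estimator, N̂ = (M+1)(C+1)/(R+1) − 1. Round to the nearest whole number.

N̂ = (342+1)(302+1)/(137+1) − 1 = 343·303/138 − 1
= 103929/138 − 1 ≈ 753.1 − 1 ≈ 752.1 → 752

N ≈ 752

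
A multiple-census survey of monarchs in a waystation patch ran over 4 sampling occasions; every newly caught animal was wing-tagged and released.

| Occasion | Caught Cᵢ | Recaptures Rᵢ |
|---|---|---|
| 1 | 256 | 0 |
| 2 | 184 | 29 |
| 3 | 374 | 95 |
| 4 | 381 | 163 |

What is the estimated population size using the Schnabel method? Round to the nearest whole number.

N ≈ 1616

Marked at large before each occasion: Mᵢ = Σⱼ<ᵢ (Cⱼ − Rⱼ) → M1=0, M2=256, M3=411, M4=690
Σ MᵢCᵢ = 0·256 + 256·184 + 411·374 + 690·381 = 0 + 47104 + 153714 + 262890 = 463708
Σ Rᵢ = 0 + 29 + 95 + 163 = 287
N̂ = 463708 / 287 ≈ 1615.7 → 1616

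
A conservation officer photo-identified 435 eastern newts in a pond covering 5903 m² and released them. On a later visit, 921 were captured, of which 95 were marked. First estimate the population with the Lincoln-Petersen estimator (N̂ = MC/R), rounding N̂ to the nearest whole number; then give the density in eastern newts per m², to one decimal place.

density ≈ 0.7 eastern newts per m²

N̂ = 435·921/95 = 400635/95 ≈ 4217.2 → 4217
Density = N̂ / area = 4217 / 5903 ≈ 0.71 → 0.7 per m²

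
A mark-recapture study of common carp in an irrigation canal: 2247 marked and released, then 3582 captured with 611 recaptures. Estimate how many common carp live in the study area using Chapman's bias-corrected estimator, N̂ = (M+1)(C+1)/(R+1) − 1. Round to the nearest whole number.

N ≈ 13,160

N̂ = (2247+1)(3582+1)/(611+1) − 1 = 2248·3583/612 − 1
= 8054584/612 − 1 ≈ 13161.1 − 1 ≈ 13160.1 → 13160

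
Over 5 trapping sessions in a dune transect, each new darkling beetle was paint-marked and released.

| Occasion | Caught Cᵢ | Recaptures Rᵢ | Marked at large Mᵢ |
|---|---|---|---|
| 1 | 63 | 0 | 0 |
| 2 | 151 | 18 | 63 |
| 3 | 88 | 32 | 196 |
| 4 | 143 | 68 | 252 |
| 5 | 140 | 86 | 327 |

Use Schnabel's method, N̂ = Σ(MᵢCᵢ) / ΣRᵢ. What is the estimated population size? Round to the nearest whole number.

N ≈ 532

Σ MᵢCᵢ = 0·63 + 63·151 + 196·88 + 252·143 + 327·140 = 0 + 9513 + 17248 + 36036 + 45780 = 108577
Σ Rᵢ = 0 + 18 + 32 + 68 + 86 = 204
N̂ = 108577 / 204 ≈ 532.2 → 532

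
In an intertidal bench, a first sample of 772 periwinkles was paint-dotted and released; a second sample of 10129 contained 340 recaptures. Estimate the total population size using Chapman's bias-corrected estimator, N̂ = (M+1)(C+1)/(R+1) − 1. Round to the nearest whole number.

N ≈ 22,962

N̂ = (772+1)(10129+1)/(340+1) − 1 = 773·10130/341 − 1
= 7830490/341 − 1 ≈ 22963.3 − 1 ≈ 22962.3 → 22962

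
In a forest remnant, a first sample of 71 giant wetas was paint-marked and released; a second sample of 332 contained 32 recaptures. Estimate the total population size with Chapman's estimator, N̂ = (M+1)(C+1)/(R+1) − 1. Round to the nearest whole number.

N̂ = (71+1)(332+1)/(32+1) − 1 = 72·333/33 − 1
= 23976/33 − 1 ≈ 726.5 − 1 ≈ 725.5 → 726

N ≈ 726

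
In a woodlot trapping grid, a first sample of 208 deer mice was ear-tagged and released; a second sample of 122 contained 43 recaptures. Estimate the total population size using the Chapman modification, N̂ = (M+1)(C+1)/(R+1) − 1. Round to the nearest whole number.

N ≈ 583

N̂ = (208+1)(122+1)/(43+1) − 1 = 209·123/44 − 1
= 25707/44 − 1 ≈ 584.2 − 1 ≈ 583.2 → 583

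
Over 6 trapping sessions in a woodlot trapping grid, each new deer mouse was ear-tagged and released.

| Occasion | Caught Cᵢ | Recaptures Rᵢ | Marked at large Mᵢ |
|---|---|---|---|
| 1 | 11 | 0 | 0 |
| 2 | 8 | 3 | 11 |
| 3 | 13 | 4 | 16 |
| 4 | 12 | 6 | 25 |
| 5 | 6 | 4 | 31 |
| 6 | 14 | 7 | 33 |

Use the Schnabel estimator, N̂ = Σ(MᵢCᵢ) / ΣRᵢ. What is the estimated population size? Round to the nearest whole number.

Σ MᵢCᵢ = 0·11 + 11·8 + 16·13 + 25·12 + 31·6 + 33·14 = 0 + 88 + 208 + 300 + 186 + 462 = 1244
Σ Rᵢ = 0 + 3 + 4 + 6 + 4 + 7 = 24
N̂ = 1244 / 24 ≈ 51.8 → 52

N ≈ 52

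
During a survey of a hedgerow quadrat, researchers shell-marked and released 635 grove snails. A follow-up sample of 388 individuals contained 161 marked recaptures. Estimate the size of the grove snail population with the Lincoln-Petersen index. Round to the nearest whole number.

N ≈ 1530

N = (635 × 388) / 161 = 246380 / 161 ≈ 1530.3 → 1530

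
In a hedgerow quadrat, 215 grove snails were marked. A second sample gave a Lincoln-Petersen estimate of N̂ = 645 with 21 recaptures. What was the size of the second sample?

C = 63

From N = M·C/R: C = N·R / M = 645·21 / 215 = 13545 / 215 = 63.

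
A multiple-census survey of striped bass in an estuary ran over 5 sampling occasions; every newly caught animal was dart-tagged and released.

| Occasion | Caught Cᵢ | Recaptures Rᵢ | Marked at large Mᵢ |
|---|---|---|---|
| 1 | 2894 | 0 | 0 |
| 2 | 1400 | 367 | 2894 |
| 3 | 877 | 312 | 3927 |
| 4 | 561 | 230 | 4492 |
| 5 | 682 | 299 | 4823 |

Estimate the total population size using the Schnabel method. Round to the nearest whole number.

N ≈ 11,014

Σ MᵢCᵢ = 0·2894 + 2894·1400 + 3927·877 + 4492·561 + 4823·682 = 0 + 4051600 + 3443979 + 2520012 + 3289286 = 13304877
Σ Rᵢ = 0 + 367 + 312 + 230 + 299 = 1208
N̂ = 13304877 / 1208 ≈ 11014.0 → 11014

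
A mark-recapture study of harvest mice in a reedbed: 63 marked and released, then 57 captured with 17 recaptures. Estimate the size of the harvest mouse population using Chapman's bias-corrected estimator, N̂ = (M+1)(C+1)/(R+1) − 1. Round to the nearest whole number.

N ≈ 205

N̂ = (63+1)(57+1)/(17+1) − 1 = 64·58/18 − 1
= 3712/18 − 1 ≈ 206.2 − 1 ≈ 205.2 → 205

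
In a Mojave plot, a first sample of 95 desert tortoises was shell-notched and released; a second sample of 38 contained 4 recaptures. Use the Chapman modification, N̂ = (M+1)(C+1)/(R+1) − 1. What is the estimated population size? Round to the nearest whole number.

N̂ = (95+1)(38+1)/(4+1) − 1 = 96·39/5 − 1
= 3744/5 − 1 ≈ 748.8 − 1 ≈ 747.8 → 748

N ≈ 748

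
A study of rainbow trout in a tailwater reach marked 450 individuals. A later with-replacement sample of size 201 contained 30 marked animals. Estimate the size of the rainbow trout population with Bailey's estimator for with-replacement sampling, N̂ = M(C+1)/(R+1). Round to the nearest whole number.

N ≈ 2932

N̂ = 450·(201+1)/(30+1) = 450·202/31 = 90900/31 ≈ 2932.3 → 2932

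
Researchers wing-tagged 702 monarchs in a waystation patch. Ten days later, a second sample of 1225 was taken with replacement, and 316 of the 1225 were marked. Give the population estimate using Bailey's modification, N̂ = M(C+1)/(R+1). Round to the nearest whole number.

N ≈ 2715

N̂ = 702·(1225+1)/(316+1) = 702·1226/317 = 860652/317 ≈ 2715.0 → 2715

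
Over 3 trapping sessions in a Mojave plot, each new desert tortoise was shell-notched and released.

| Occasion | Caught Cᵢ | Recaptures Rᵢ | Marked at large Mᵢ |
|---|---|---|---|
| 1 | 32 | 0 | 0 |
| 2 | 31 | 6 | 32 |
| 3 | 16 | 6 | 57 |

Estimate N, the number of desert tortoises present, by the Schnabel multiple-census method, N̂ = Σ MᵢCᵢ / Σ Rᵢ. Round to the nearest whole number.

Σ MᵢCᵢ = 0·32 + 32·31 + 57·16 = 0 + 992 + 912 = 1904
Σ Rᵢ = 0 + 6 + 6 = 12
N̂ = 1904 / 12 ≈ 158.7 → 159

N ≈ 159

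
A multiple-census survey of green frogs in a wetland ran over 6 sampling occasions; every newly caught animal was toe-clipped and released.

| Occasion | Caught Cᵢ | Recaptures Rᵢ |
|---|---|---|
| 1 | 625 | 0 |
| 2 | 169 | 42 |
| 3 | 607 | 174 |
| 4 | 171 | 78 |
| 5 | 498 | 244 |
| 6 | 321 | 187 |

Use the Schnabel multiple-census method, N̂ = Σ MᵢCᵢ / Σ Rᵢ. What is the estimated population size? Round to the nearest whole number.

Marked at large before each occasion: Mᵢ = Σⱼ<ᵢ (Cⱼ − Rⱼ) → M1=0, M2=625, M3=752, M4=1185, M5=1278, M6=1532
Σ MᵢCᵢ = 0·625 + 625·169 + 752·607 + 1185·171 + 1278·498 + 1532·321 = 0 + 105625 + 456464 + 202635 + 636444 + 491772 = 1892940
Σ Rᵢ = 0 + 42 + 174 + 78 + 244 + 187 = 725
N̂ = 1892940 / 725 ≈ 2611.0 → 2611

N ≈ 2611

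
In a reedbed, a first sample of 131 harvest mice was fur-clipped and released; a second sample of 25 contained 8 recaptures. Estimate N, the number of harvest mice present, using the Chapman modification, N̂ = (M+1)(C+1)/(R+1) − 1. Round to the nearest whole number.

N ≈ 380

N̂ = (131+1)(25+1)/(8+1) − 1 = 132·26/9 − 1
= 3432/9 − 1 ≈ 381.3 − 1 ≈ 380.3 → 380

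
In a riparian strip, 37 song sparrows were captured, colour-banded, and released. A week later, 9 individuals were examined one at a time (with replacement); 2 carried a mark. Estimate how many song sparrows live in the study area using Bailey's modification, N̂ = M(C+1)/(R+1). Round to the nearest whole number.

N ≈ 123

N̂ = 37·(9+1)/(2+1) = 37·10/3 = 370/3 ≈ 123.3 → 123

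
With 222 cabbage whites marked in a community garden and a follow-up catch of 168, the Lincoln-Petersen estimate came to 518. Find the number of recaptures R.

From N = M·C/R: R = M·C / N = 222·168 / 518 = 37296 / 518 = 72.

R = 72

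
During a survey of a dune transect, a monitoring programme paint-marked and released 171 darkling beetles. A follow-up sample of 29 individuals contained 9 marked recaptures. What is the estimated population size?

Lincoln-Petersen assumes M/N = R/C, so N = M·C / R.
N = (171 × 29) / 9 = 4959 / 9 = 551

N = 551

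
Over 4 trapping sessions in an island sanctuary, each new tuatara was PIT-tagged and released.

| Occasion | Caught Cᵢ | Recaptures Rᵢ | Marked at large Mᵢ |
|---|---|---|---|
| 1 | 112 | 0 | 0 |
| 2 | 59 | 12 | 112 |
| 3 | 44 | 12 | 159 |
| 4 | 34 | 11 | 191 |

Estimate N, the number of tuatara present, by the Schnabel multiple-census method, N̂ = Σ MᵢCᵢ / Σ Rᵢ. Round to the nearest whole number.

N ≈ 574

Σ MᵢCᵢ = 0·112 + 112·59 + 159·44 + 191·34 = 0 + 6608 + 6996 + 6494 = 20098
Σ Rᵢ = 0 + 12 + 12 + 11 = 35
N̂ = 20098 / 35 ≈ 574.2 → 574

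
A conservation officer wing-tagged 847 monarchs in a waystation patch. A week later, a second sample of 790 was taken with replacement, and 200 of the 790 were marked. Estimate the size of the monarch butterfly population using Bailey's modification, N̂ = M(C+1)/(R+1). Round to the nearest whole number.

N̂ = 847·(790+1)/(200+1) = 847·791/201 = 669977/201 ≈ 3333.2 → 3333

N ≈ 3333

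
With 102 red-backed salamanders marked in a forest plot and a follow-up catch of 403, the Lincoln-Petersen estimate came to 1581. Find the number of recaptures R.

From N = M·C/R: R = M·C / N = 102·403 / 1581 = 41106 / 1581 = 26.

R = 26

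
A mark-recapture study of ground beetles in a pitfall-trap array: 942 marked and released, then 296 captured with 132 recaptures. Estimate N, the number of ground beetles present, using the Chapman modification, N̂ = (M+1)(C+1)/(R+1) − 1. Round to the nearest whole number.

N̂ = (942+1)(296+1)/(132+1) − 1 = 943·297/133 − 1
= 280071/133 − 1 ≈ 2105.8 − 1 ≈ 2104.8 → 2105

N ≈ 2105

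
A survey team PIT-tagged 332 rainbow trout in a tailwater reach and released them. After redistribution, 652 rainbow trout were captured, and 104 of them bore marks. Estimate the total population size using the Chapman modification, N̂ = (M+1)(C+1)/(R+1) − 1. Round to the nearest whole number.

N ≈ 2070

N̂ = (332+1)(652+1)/(104+1) − 1 = 333·653/105 − 1
= 217449/105 − 1 ≈ 2070.9 − 1 ≈ 2069.9 → 2070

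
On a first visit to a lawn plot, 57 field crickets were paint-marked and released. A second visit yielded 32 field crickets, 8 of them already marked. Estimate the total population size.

N = 228

Lincoln-Petersen assumes M/N = R/C, so N = M·C / R.
N = (57 × 32) / 8 = 1824 / 8 = 228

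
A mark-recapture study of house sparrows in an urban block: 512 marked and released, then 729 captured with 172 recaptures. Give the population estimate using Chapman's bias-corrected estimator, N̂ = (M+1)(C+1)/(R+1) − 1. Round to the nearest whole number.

N ≈ 2164

N̂ = (512+1)(729+1)/(172+1) − 1 = 513·730/173 − 1
= 374490/173 − 1 ≈ 2164.7 − 1 ≈ 2163.7 → 2164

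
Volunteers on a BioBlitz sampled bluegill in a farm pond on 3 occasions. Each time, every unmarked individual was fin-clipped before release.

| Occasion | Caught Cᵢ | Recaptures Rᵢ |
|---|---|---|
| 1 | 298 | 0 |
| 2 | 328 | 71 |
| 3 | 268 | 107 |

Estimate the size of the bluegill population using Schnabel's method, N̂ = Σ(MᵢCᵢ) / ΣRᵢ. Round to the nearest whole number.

Marked at large before each occasion: Mᵢ = Σⱼ<ᵢ (Cⱼ − Rⱼ) → M1=0, M2=298, M3=555
Σ MᵢCᵢ = 0·298 + 298·328 + 555·268 = 0 + 97744 + 148740 = 246484
Σ Rᵢ = 0 + 71 + 107 = 178
N̂ = 246484 / 178 ≈ 1384.7 → 1385

N ≈ 1385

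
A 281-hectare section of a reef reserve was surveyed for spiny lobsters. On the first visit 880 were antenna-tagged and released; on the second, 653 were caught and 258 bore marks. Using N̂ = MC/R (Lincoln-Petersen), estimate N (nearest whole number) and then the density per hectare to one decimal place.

density ≈ 7.9 spiny lobsters per hectare

N̂ = 880·653/258 = 574640/258 ≈ 2227.3 → 2227
Density = N̂ / area = 2227 / 281 ≈ 7.93 → 7.9 per hectare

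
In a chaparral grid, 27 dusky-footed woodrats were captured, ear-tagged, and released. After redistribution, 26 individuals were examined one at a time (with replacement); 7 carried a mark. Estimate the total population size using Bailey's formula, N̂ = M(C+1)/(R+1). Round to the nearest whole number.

N ≈ 91

N̂ = 27·(26+1)/(7+1) = 27·27/8 = 729/8 ≈ 91.1 → 91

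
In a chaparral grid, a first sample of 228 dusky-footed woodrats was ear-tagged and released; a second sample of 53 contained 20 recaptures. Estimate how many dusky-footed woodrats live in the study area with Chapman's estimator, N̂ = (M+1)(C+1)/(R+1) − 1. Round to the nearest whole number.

N ≈ 588

N̂ = (228+1)(53+1)/(20+1) − 1 = 229·54/21 − 1
= 12366/21 − 1 ≈ 588.9 − 1 ≈ 587.9 → 588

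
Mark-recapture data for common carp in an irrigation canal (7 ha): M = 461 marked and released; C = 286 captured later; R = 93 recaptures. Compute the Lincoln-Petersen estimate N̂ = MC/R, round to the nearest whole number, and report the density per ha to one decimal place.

density ≈ 202.6 common carp per ha

N̂ = 461·286/93 = 131846/93 ≈ 1417.7 → 1418
Density = N̂ / area = 1418 / 7 ≈ 202.57 → 202.6 per ha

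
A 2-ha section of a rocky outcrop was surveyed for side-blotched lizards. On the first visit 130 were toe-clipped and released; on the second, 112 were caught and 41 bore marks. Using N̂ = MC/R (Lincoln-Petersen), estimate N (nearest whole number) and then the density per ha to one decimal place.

N̂ = 130·112/41 = 14560/41 ≈ 355.1 → 355
Density = N̂ / area = 355 / 2 ≈ 177.50 → 177.5 per ha

density ≈ 177.5 side-blotched lizards per ha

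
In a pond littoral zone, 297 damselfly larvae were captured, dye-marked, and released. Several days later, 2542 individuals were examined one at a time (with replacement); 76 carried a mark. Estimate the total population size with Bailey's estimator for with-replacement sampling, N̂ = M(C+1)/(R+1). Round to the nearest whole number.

N̂ = 297·(2542+1)/(76+1) = 297·2543/77 = 755271/77 ≈ 9808.7 → 9809

N ≈ 9809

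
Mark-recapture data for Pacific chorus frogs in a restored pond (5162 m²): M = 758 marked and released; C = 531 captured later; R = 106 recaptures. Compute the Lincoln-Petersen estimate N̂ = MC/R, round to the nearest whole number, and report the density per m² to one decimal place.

density ≈ 0.7 Pacific chorus frogs per m²

N̂ = 758·531/106 = 402498/106 ≈ 3797.2 → 3797
Density = N̂ / area = 3797 / 5162 ≈ 0.74 → 0.7 per m²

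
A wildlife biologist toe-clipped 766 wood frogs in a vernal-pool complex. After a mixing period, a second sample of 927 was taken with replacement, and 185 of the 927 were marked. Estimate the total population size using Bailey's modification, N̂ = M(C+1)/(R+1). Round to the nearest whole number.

N̂ = 766·(927+1)/(185+1) = 766·928/186 = 710848/186 ≈ 3821.8 → 3822

N ≈ 3822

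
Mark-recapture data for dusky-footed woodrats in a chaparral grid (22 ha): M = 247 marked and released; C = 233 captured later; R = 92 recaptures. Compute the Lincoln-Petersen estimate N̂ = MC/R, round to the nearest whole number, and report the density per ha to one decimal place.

N̂ = 247·233/92 = 57551/92 ≈ 625.6 → 626
Density = N̂ / area = 626 / 22 ≈ 28.45 → 28.5 per ha

density ≈ 28.5 dusky-footed woodrats per ha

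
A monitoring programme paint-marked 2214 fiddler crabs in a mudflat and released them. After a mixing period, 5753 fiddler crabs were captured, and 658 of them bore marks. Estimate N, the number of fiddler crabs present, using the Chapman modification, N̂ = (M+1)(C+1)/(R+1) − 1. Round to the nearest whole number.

N̂ = (2214+1)(5753+1)/(658+1) − 1 = 2215·5754/659 − 1
= 12745110/659 − 1 ≈ 19340.1 − 1 ≈ 19339.1 → 19339

N ≈ 19,339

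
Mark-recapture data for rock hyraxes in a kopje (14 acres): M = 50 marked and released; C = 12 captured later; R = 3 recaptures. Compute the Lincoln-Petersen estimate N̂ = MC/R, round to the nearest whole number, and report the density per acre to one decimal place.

density ≈ 14.3 rock hyraxes per acre

N̂ = 50·12/3 = 600/3 = 200
Density = N̂ / area = 200 / 14 ≈ 14.29 → 14.3 per acre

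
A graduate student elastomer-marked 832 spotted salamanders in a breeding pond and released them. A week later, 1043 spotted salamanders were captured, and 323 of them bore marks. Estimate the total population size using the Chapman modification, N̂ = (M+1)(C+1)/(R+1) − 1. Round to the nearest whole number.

N̂ = (832+1)(1043+1)/(323+1) − 1 = 833·1044/324 − 1
= 869652/324 − 1 ≈ 2684.1 − 1 ≈ 2683.1 → 2683

N ≈ 2683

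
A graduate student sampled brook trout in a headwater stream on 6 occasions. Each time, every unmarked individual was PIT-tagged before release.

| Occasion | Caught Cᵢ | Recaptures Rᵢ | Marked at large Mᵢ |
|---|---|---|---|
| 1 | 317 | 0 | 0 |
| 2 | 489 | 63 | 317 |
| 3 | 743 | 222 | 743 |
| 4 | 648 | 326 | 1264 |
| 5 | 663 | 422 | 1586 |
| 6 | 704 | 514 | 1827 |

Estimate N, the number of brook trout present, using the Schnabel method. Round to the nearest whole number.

N ≈ 2498

Σ MᵢCᵢ = 0·317 + 317·489 + 743·743 + 1264·648 + 1586·663 + 1827·704 = 0 + 155013 + 552049 + 819072 + 1051518 + 1286208 = 3863860
Σ Rᵢ = 0 + 63 + 222 + 326 + 422 + 514 = 1547
N̂ = 3863860 / 1547 ≈ 2497.6 → 2498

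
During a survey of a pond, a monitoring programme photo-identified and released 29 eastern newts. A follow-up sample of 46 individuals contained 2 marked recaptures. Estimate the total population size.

Lincoln-Petersen assumes M/N = R/C, so N = M·C / R.
N = (29 × 46) / 2 = 1334 / 2 = 667

N = 667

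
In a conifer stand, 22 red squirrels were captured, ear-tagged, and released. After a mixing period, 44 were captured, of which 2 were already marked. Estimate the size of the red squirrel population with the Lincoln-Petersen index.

N = 484

N = (22 × 44) / 2 = 968 / 2 = 484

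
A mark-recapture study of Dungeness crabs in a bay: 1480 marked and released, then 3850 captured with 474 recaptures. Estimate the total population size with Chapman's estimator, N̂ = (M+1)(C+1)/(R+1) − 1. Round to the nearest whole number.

N̂ = (1480+1)(3850+1)/(474+1) − 1 = 1481·3851/475 − 1
= 5703331/475 − 1 ≈ 12007.0 − 1 ≈ 12006.0 → 12006

N ≈ 12,006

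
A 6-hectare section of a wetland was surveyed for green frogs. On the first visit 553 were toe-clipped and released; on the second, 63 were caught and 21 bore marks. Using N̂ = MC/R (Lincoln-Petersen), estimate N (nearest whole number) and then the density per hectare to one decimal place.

N̂ = 553·63/21 = 34839/21 = 1659
Density = N̂ / area = 1659 / 6 ≈ 276.50 → 276.5 per hectare

density ≈ 276.5 green frogs per hectare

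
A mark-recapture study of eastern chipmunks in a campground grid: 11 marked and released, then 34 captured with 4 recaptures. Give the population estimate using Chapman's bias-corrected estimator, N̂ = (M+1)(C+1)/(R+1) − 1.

N̂ = (11+1)(34+1)/(4+1) − 1 = 12·35/5 − 1
= 420/5 − 1 = 84 − 1 = 83

N = 83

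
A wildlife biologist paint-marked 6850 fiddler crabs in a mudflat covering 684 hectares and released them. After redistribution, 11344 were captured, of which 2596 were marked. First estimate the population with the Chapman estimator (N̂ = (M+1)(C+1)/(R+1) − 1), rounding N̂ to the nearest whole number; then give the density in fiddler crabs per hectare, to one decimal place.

N̂ = 6851·11345/2597 − 1 = 77724595/2597 − 1 ≈ 29927.6 → 29928
Density = N̂ / area = 29928 / 684 ≈ 43.75 → 43.8 per hectare

density ≈ 43.8 fiddler crabs per hectare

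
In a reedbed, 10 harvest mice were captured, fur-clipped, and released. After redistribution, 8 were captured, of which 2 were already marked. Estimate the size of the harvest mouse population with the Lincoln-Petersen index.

Lincoln-Petersen assumes M/N = R/C, so N = M·C / R.
N = (10 × 8) / 2 = 80 / 2 = 40

N = 40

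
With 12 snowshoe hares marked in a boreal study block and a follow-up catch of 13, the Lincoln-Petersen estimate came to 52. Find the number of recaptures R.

From N = M·C/R: R = M·C / N = 12·13 / 52 = 156 / 52 = 3.

R = 3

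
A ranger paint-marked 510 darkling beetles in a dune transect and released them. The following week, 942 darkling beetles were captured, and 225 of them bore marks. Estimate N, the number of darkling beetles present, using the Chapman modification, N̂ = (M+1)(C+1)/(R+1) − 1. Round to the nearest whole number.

N ≈ 2131

N̂ = (510+1)(942+1)/(225+1) − 1 = 511·943/226 − 1
= 481873/226 − 1 ≈ 2132.2 − 1 ≈ 2131.2 → 2131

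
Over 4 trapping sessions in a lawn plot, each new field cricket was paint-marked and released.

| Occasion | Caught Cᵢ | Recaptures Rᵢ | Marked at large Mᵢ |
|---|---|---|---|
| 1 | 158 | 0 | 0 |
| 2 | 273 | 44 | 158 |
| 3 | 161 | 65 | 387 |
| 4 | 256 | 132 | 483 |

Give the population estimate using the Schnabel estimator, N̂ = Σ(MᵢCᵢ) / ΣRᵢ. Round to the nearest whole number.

Σ MᵢCᵢ = 0·158 + 158·273 + 387·161 + 483·256 = 0 + 43134 + 62307 + 123648 = 229089
Σ Rᵢ = 0 + 44 + 65 + 132 = 241
N̂ = 229089 / 241 ≈ 950.6 → 951

N ≈ 951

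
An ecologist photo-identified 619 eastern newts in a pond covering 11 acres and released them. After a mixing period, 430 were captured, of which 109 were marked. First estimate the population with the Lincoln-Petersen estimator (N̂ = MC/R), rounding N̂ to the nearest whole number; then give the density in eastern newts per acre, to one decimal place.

N̂ = 619·430/109 = 266170/109 ≈ 2441.9 → 2442
Density = N̂ / area = 2442 / 11 = 222.0 per acre

density ≈ 222.0 eastern newts per acre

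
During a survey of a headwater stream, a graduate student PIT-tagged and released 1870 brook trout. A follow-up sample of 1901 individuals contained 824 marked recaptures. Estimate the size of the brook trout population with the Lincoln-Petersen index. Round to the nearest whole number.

N ≈ 4314

N = (1870 × 1901) / 824 = 3554870 / 824 ≈ 4314.2 → 4314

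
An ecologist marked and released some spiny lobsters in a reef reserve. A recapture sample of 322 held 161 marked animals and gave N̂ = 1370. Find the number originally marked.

M = 685

From N = M·C/R: M = N·R / C = 1370·161 / 322 = 220570 / 322 = 685.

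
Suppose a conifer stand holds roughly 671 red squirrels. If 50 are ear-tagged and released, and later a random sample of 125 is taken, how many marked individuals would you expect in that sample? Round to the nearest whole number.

Expected recaptures E[R] = M·C / N.
E[R] = 50 × 125 / 671 = 6250 / 671 ≈ 9.3 → 9

expected recaptures ≈ 9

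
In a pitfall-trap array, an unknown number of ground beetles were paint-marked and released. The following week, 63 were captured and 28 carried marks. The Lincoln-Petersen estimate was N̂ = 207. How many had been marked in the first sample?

From N = M·C/R: M = N·R / C = 207·28 / 63 = 5796 / 63 = 92.

M = 92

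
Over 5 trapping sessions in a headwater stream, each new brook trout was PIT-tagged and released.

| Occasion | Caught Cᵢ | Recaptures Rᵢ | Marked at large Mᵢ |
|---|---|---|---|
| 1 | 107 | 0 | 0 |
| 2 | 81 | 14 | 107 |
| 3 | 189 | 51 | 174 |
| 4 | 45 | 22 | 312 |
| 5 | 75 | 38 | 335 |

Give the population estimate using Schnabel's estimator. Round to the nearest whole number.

N ≈ 646

Σ MᵢCᵢ = 0·107 + 107·81 + 174·189 + 312·45 + 335·75 = 0 + 8667 + 32886 + 14040 + 25125 = 80718
Σ Rᵢ = 0 + 14 + 51 + 22 + 38 = 125
N̂ = 80718 / 125 ≈ 645.7 → 646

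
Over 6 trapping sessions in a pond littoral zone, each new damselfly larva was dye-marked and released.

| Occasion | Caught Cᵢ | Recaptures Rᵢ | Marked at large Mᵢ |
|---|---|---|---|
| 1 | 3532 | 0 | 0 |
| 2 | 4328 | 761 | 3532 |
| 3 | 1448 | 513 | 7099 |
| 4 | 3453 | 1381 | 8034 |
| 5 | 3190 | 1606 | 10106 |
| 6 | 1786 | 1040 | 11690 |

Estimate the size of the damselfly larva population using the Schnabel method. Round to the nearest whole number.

Σ MᵢCᵢ = 0·3532 + 3532·4328 + 7099·1448 + 8034·3453 + 10106·3190 + 11690·1786 = 0 + 15286496 + 10279352 + 27741402 + 32238140 + 20878340 = 106423730
Σ Rᵢ = 0 + 761 + 513 + 1381 + 1606 + 1040 = 5301
N̂ = 106423730 / 5301 ≈ 20076.2 → 20076

N ≈ 20,076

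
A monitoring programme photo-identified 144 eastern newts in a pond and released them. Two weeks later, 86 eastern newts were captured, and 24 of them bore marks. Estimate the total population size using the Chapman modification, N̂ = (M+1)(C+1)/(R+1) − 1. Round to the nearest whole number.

N ≈ 504

N̂ = (144+1)(86+1)/(24+1) − 1 = 145·87/25 − 1
= 12615/25 − 1 ≈ 504.6 − 1 ≈ 503.6 → 504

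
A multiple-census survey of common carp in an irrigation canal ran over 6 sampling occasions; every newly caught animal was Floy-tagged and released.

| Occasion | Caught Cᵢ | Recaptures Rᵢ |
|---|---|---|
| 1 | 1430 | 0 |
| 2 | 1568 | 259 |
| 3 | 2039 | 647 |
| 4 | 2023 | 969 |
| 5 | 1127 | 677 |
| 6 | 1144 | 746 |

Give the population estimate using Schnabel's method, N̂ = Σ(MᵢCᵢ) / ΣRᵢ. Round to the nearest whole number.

Marked at large before each occasion: Mᵢ = Σⱼ<ᵢ (Cⱼ − Rⱼ) → M1=0, M2=1430, M3=2739, M4=4131, M5=5185, M6=5635
Σ MᵢCᵢ = 0·1430 + 1430·1568 + 2739·2039 + 4131·2023 + 5185·1127 + 5635·1144 = 0 + 2242240 + 5584821 + 8357013 + 5843495 + 6446440 = 28474009
Σ Rᵢ = 0 + 259 + 647 + 969 + 677 + 746 = 3298
N̂ = 28474009 / 3298 ≈ 8633.7 → 8634

N ≈ 8634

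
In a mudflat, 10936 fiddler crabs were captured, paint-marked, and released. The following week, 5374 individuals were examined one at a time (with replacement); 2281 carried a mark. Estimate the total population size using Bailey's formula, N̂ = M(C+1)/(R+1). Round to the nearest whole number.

N ≈ 25,759

N̂ = 10936·(5374+1)/(2281+1) = 10936·5375/2282 = 58781000/2282 ≈ 25758.5 → 25759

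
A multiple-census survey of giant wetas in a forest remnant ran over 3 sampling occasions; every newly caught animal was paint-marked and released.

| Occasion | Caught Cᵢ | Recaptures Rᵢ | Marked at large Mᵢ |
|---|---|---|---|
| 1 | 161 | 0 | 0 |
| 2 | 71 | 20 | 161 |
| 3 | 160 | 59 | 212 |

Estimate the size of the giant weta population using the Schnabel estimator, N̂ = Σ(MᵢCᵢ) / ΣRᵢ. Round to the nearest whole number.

N ≈ 574

Σ MᵢCᵢ = 0·161 + 161·71 + 212·160 = 0 + 11431 + 33920 = 45351
Σ Rᵢ = 0 + 20 + 59 = 79
N̂ = 45351 / 79 ≈ 574.1 → 574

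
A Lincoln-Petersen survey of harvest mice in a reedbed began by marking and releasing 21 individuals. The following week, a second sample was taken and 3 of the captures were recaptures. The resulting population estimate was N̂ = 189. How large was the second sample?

From N = M·C/R: C = N·R / M = 189·3 / 21 = 567 / 21 = 27.

C = 27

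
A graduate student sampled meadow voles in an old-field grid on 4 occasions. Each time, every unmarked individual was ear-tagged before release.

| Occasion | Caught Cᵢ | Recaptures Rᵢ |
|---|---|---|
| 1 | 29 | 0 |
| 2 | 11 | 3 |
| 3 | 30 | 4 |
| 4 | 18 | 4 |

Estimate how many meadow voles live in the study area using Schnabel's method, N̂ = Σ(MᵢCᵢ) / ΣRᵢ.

N = 233

Marked at large before each occasion: Mᵢ = Σⱼ<ᵢ (Cⱼ − Rⱼ) → M1=0, M2=29, M3=37, M4=63
Σ MᵢCᵢ = 0·29 + 29·11 + 37·30 + 63·18 = 0 + 319 + 1110 + 1134 = 2563
Σ Rᵢ = 0 + 3 + 4 + 4 = 11
N̂ = 2563 / 11 = 233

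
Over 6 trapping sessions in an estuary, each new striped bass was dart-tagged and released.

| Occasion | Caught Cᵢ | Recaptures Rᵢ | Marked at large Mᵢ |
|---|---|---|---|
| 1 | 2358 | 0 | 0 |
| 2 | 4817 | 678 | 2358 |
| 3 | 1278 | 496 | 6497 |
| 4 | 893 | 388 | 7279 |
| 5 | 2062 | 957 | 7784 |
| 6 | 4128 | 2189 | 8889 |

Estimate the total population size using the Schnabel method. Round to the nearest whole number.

Σ MᵢCᵢ = 0·2358 + 2358·4817 + 6497·1278 + 7279·893 + 7784·2062 + 8889·4128 = 0 + 11358486 + 8303166 + 6500147 + 16050608 + 36693792 = 78906199
Σ Rᵢ = 0 + 678 + 496 + 388 + 957 + 2189 = 4708
N̂ = 78906199 / 4708 ≈ 16760.0 → 16760

N ≈ 16,760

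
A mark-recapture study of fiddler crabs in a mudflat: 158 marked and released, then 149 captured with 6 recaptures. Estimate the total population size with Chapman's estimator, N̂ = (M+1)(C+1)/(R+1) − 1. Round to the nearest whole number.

N̂ = (158+1)(149+1)/(6+1) − 1 = 159·150/7 − 1
= 23850/7 − 1 ≈ 3407.1 − 1 ≈ 3406.1 → 3406

N ≈ 3406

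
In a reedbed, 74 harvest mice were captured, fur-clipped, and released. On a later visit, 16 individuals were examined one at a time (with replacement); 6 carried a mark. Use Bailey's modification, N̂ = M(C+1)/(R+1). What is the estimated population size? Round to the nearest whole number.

N̂ = 74·(16+1)/(6+1) = 74·17/7 = 1258/7 ≈ 179.7 → 180

N ≈ 180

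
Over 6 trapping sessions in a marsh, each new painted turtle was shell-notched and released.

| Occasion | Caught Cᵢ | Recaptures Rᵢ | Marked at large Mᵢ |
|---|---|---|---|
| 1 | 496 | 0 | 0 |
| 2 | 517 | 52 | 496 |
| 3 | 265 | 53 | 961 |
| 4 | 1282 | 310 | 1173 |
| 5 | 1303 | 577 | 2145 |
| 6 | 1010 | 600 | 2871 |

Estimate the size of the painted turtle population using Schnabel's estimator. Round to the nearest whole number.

Σ MᵢCᵢ = 0·496 + 496·517 + 961·265 + 1173·1282 + 2145·1303 + 2871·1010 = 0 + 256432 + 254665 + 1503786 + 2794935 + 2899710 = 7709528
Σ Rᵢ = 0 + 52 + 53 + 310 + 577 + 600 = 1592
N̂ = 7709528 / 1592 ≈ 4842.7 → 4843

N ≈ 4843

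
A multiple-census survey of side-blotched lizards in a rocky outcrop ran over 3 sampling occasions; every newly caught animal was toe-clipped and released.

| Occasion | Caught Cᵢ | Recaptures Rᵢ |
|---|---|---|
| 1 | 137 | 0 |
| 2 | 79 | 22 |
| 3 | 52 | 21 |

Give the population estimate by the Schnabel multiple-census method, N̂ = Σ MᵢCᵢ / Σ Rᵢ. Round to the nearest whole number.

N ≈ 486

Marked at large before each occasion: Mᵢ = Σⱼ<ᵢ (Cⱼ − Rⱼ) → M1=0, M2=137, M3=194
Σ MᵢCᵢ = 0·137 + 137·79 + 194·52 = 0 + 10823 + 10088 = 20911
Σ Rᵢ = 0 + 22 + 21 = 43
N̂ = 20911 / 43 ≈ 486.3 → 486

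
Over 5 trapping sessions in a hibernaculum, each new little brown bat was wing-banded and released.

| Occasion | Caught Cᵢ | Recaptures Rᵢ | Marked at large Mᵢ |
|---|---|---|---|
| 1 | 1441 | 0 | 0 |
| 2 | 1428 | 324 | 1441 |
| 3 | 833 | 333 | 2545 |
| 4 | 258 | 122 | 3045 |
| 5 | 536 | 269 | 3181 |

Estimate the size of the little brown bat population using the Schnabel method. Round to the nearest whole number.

N ≈ 6363

Σ MᵢCᵢ = 0·1441 + 1441·1428 + 2545·833 + 3045·258 + 3181·536 = 0 + 2057748 + 2119985 + 785610 + 1705016 = 6668359
Σ Rᵢ = 0 + 324 + 333 + 122 + 269 = 1048
N̂ = 6668359 / 1048 ≈ 6362.9 → 6363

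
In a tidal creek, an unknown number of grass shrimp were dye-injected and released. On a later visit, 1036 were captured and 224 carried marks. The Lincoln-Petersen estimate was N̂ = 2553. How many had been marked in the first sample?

M = 552

From N = M·C/R: M = N·R / C = 2553·224 / 1036 = 571872 / 1036 = 552.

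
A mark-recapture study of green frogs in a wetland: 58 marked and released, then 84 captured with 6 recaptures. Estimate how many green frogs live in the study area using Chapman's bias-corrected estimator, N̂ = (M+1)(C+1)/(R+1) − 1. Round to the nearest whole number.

N ≈ 715

N̂ = (58+1)(84+1)/(6+1) − 1 = 59·85/7 − 1
= 5015/7 − 1 ≈ 716.4 − 1 ≈ 715.4 → 715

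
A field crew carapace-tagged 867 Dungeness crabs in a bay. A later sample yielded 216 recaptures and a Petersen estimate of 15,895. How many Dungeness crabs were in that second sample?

From N = M·C/R: C = N·R / M = 15895·216 / 867 = 3433320 / 867 = 3960.

C = 3960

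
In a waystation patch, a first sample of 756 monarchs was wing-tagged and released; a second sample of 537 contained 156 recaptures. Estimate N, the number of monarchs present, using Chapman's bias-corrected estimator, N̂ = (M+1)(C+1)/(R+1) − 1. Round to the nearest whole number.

N ≈ 2593

N̂ = (756+1)(537+1)/(156+1) − 1 = 757·538/157 − 1
= 407266/157 − 1 ≈ 2594.1 − 1 ≈ 2593.1 → 2593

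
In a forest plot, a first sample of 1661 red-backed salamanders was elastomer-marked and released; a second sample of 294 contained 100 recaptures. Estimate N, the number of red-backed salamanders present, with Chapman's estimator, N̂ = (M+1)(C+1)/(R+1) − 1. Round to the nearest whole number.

N̂ = (1661+1)(294+1)/(100+1) − 1 = 1662·295/101 − 1
= 490290/101 − 1 ≈ 4854.4 − 1 ≈ 4853.4 → 4853

N ≈ 4853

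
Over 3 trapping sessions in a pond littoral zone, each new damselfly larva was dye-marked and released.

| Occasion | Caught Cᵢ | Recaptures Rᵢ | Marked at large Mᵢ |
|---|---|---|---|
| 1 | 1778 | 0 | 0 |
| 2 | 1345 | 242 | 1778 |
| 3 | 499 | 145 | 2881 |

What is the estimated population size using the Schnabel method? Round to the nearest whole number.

N ≈ 9894

Σ MᵢCᵢ = 0·1778 + 1778·1345 + 2881·499 = 0 + 2391410 + 1437619 = 3829029
Σ Rᵢ = 0 + 242 + 145 = 387
N̂ = 3829029 / 387 ≈ 9894.1 → 9894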